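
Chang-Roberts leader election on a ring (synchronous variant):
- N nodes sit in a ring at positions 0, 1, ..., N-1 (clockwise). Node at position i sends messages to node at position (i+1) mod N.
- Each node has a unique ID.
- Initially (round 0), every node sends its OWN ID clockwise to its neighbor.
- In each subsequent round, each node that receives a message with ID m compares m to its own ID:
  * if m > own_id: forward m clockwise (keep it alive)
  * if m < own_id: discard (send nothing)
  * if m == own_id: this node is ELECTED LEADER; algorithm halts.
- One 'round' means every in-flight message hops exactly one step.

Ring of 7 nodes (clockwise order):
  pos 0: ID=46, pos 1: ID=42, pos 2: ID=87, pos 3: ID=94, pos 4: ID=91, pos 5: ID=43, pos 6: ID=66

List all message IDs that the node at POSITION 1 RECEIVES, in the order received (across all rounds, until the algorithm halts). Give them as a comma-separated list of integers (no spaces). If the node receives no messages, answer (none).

Round 1: pos1(id42) recv 46: fwd; pos2(id87) recv 42: drop; pos3(id94) recv 87: drop; pos4(id91) recv 94: fwd; pos5(id43) recv 91: fwd; pos6(id66) recv 43: drop; pos0(id46) recv 66: fwd
Round 2: pos2(id87) recv 46: drop; pos5(id43) recv 94: fwd; pos6(id66) recv 91: fwd; pos1(id42) recv 66: fwd
Round 3: pos6(id66) recv 94: fwd; pos0(id46) recv 91: fwd; pos2(id87) recv 66: drop
Round 4: pos0(id46) recv 94: fwd; pos1(id42) recv 91: fwd
Round 5: pos1(id42) recv 94: fwd; pos2(id87) recv 91: fwd
Round 6: pos2(id87) recv 94: fwd; pos3(id94) recv 91: drop
Round 7: pos3(id94) recv 94: ELECTED

Answer: 46,66,91,94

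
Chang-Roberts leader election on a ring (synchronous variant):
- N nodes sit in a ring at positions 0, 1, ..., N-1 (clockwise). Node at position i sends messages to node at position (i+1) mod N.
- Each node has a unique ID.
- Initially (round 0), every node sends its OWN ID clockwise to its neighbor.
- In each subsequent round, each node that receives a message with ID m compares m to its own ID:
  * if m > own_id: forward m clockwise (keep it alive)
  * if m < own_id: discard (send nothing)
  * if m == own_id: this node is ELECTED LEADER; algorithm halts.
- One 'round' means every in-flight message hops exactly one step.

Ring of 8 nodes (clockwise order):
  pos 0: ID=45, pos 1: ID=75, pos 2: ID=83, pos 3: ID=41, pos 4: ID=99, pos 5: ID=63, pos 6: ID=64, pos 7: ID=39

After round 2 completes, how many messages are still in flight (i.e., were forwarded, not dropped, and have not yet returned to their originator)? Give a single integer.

Round 1: pos1(id75) recv 45: drop; pos2(id83) recv 75: drop; pos3(id41) recv 83: fwd; pos4(id99) recv 41: drop; pos5(id63) recv 99: fwd; pos6(id64) recv 63: drop; pos7(id39) recv 64: fwd; pos0(id45) recv 39: drop
Round 2: pos4(id99) recv 83: drop; pos6(id64) recv 99: fwd; pos0(id45) recv 64: fwd
After round 2: 2 messages still in flight

Answer: 2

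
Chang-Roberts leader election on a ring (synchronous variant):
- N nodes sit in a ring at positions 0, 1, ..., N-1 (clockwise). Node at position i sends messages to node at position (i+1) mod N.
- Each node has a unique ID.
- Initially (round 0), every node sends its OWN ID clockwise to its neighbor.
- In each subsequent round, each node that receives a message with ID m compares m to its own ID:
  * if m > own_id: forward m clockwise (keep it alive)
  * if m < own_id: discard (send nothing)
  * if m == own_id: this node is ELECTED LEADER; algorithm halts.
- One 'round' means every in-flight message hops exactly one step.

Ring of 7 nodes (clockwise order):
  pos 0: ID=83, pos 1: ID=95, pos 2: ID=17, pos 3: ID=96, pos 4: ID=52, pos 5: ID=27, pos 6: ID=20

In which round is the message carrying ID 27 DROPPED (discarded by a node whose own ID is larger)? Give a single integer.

Round 1: pos1(id95) recv 83: drop; pos2(id17) recv 95: fwd; pos3(id96) recv 17: drop; pos4(id52) recv 96: fwd; pos5(id27) recv 52: fwd; pos6(id20) recv 27: fwd; pos0(id83) recv 20: drop
Round 2: pos3(id96) recv 95: drop; pos5(id27) recv 96: fwd; pos6(id20) recv 52: fwd; pos0(id83) recv 27: drop
Round 3: pos6(id20) recv 96: fwd; pos0(id83) recv 52: drop
Round 4: pos0(id83) recv 96: fwd
Round 5: pos1(id95) recv 96: fwd
Round 6: pos2(id17) recv 96: fwd
Round 7: pos3(id96) recv 96: ELECTED
Message ID 27 originates at pos 5; dropped at pos 0 in round 2

Answer: 2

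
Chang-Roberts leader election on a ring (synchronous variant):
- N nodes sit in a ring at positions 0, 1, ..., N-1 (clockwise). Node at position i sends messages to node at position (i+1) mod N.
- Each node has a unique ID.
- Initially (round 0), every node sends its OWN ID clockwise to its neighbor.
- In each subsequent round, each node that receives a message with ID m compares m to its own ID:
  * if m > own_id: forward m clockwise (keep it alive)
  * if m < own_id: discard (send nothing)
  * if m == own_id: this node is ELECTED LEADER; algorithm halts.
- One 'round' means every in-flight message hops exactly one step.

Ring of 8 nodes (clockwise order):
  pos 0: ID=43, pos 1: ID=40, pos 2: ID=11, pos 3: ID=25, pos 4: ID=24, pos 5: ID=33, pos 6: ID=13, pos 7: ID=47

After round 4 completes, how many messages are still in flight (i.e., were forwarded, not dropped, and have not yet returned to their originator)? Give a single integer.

Answer: 3

Derivation:
Round 1: pos1(id40) recv 43: fwd; pos2(id11) recv 40: fwd; pos3(id25) recv 11: drop; pos4(id24) recv 25: fwd; pos5(id33) recv 24: drop; pos6(id13) recv 33: fwd; pos7(id47) recv 13: drop; pos0(id43) recv 47: fwd
Round 2: pos2(id11) recv 43: fwd; pos3(id25) recv 40: fwd; pos5(id33) recv 25: drop; pos7(id47) recv 33: drop; pos1(id40) recv 47: fwd
Round 3: pos3(id25) recv 43: fwd; pos4(id24) recv 40: fwd; pos2(id11) recv 47: fwd
Round 4: pos4(id24) recv 43: fwd; pos5(id33) recv 40: fwd; pos3(id25) recv 47: fwd
After round 4: 3 messages still in flight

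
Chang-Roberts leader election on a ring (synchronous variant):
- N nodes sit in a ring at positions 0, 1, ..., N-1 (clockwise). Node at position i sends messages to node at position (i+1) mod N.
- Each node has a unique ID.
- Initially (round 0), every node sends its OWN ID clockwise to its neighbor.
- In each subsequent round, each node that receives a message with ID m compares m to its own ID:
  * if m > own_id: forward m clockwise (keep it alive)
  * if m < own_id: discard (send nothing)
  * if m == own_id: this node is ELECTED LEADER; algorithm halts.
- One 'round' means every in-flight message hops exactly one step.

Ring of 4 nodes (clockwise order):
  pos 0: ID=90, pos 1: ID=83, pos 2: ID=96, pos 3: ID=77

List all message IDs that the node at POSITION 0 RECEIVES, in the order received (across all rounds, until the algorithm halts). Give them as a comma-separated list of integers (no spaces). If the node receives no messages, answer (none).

Round 1: pos1(id83) recv 90: fwd; pos2(id96) recv 83: drop; pos3(id77) recv 96: fwd; pos0(id90) recv 77: drop
Round 2: pos2(id96) recv 90: drop; pos0(id90) recv 96: fwd
Round 3: pos1(id83) recv 96: fwd
Round 4: pos2(id96) recv 96: ELECTED

Answer: 77,96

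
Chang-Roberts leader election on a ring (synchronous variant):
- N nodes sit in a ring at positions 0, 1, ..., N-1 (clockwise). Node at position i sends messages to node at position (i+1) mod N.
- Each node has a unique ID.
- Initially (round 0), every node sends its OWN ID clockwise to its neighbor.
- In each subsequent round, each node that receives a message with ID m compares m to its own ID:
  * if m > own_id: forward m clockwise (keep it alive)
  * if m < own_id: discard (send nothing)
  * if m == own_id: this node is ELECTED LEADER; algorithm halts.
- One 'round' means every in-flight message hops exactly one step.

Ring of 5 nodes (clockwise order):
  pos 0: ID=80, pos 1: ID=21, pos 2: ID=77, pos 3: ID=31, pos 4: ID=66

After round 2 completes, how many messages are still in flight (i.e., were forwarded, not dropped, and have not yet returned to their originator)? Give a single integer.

Round 1: pos1(id21) recv 80: fwd; pos2(id77) recv 21: drop; pos3(id31) recv 77: fwd; pos4(id66) recv 31: drop; pos0(id80) recv 66: drop
Round 2: pos2(id77) recv 80: fwd; pos4(id66) recv 77: fwd
After round 2: 2 messages still in flight

Answer: 2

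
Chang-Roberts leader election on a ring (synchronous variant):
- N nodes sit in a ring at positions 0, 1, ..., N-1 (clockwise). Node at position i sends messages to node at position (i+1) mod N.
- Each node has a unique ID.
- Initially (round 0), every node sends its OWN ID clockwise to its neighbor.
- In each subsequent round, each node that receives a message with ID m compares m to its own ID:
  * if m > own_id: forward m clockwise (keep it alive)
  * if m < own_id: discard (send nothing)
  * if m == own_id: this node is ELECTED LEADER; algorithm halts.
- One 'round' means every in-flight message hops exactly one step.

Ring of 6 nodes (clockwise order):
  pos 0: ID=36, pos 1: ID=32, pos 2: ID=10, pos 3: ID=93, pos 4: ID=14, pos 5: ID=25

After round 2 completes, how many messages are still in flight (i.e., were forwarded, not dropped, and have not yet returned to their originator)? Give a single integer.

Answer: 2

Derivation:
Round 1: pos1(id32) recv 36: fwd; pos2(id10) recv 32: fwd; pos3(id93) recv 10: drop; pos4(id14) recv 93: fwd; pos5(id25) recv 14: drop; pos0(id36) recv 25: drop
Round 2: pos2(id10) recv 36: fwd; pos3(id93) recv 32: drop; pos5(id25) recv 93: fwd
After round 2: 2 messages still in flight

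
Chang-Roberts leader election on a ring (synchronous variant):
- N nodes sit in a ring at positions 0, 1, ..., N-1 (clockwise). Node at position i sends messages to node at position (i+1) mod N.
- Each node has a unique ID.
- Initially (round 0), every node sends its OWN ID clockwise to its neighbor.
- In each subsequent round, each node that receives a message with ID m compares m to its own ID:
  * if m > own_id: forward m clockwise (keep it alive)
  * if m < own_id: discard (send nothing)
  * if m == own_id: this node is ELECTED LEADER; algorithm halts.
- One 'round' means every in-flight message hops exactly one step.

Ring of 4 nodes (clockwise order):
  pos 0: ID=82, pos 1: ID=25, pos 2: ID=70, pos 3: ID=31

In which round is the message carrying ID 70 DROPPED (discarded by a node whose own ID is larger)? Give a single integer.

Round 1: pos1(id25) recv 82: fwd; pos2(id70) recv 25: drop; pos3(id31) recv 70: fwd; pos0(id82) recv 31: drop
Round 2: pos2(id70) recv 82: fwd; pos0(id82) recv 70: drop
Round 3: pos3(id31) recv 82: fwd
Round 4: pos0(id82) recv 82: ELECTED
Message ID 70 originates at pos 2; dropped at pos 0 in round 2

Answer: 2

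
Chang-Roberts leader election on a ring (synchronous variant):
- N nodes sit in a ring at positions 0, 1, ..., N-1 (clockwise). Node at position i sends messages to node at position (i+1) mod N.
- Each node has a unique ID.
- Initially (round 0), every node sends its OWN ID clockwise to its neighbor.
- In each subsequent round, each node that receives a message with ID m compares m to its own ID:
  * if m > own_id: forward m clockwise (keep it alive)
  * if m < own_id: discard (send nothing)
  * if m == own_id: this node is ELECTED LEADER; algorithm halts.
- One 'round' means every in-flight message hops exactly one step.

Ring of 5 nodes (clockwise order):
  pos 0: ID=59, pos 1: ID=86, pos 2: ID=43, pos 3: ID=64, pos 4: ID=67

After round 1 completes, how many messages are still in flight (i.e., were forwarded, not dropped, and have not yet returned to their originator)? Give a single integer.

Answer: 2

Derivation:
Round 1: pos1(id86) recv 59: drop; pos2(id43) recv 86: fwd; pos3(id64) recv 43: drop; pos4(id67) recv 64: drop; pos0(id59) recv 67: fwd
After round 1: 2 messages still in flight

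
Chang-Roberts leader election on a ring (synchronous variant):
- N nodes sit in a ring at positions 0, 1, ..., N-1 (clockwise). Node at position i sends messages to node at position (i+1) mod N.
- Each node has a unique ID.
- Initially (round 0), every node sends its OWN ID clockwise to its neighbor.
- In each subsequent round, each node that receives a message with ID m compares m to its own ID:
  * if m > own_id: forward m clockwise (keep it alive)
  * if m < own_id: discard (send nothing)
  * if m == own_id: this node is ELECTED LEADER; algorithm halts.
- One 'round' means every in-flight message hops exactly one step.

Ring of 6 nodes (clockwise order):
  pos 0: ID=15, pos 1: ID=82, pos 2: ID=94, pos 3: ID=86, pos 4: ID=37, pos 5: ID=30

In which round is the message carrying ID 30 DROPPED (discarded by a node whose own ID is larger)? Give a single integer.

Round 1: pos1(id82) recv 15: drop; pos2(id94) recv 82: drop; pos3(id86) recv 94: fwd; pos4(id37) recv 86: fwd; pos5(id30) recv 37: fwd; pos0(id15) recv 30: fwd
Round 2: pos4(id37) recv 94: fwd; pos5(id30) recv 86: fwd; pos0(id15) recv 37: fwd; pos1(id82) recv 30: drop
Round 3: pos5(id30) recv 94: fwd; pos0(id15) recv 86: fwd; pos1(id82) recv 37: drop
Round 4: pos0(id15) recv 94: fwd; pos1(id82) recv 86: fwd
Round 5: pos1(id82) recv 94: fwd; pos2(id94) recv 86: drop
Round 6: pos2(id94) recv 94: ELECTED
Message ID 30 originates at pos 5; dropped at pos 1 in round 2

Answer: 2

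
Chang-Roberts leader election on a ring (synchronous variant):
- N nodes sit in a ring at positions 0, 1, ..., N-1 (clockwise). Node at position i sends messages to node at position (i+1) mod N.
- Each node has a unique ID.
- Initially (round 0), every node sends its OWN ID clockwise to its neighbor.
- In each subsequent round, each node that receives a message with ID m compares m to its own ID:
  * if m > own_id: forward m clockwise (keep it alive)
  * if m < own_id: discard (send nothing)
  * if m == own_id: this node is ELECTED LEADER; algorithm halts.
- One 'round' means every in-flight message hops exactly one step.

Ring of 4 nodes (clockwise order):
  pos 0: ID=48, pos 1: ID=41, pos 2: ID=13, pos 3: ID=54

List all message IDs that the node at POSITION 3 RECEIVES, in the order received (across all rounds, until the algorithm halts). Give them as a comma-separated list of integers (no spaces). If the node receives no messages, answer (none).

Answer: 13,41,48,54

Derivation:
Round 1: pos1(id41) recv 48: fwd; pos2(id13) recv 41: fwd; pos3(id54) recv 13: drop; pos0(id48) recv 54: fwd
Round 2: pos2(id13) recv 48: fwd; pos3(id54) recv 41: drop; pos1(id41) recv 54: fwd
Round 3: pos3(id54) recv 48: drop; pos2(id13) recv 54: fwd
Round 4: pos3(id54) recv 54: ELECTED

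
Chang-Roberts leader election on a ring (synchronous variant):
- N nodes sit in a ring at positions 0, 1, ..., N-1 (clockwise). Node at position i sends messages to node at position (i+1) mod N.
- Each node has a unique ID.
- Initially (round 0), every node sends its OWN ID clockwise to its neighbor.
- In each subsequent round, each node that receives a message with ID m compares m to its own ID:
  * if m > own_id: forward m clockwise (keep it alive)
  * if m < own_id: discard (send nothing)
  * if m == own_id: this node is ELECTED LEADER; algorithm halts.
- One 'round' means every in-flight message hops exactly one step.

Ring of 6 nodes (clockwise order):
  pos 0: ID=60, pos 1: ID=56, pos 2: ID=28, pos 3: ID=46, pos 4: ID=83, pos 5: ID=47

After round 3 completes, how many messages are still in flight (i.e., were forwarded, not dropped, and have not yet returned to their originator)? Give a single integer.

Round 1: pos1(id56) recv 60: fwd; pos2(id28) recv 56: fwd; pos3(id46) recv 28: drop; pos4(id83) recv 46: drop; pos5(id47) recv 83: fwd; pos0(id60) recv 47: drop
Round 2: pos2(id28) recv 60: fwd; pos3(id46) recv 56: fwd; pos0(id60) recv 83: fwd
Round 3: pos3(id46) recv 60: fwd; pos4(id83) recv 56: drop; pos1(id56) recv 83: fwd
After round 3: 2 messages still in flight

Answer: 2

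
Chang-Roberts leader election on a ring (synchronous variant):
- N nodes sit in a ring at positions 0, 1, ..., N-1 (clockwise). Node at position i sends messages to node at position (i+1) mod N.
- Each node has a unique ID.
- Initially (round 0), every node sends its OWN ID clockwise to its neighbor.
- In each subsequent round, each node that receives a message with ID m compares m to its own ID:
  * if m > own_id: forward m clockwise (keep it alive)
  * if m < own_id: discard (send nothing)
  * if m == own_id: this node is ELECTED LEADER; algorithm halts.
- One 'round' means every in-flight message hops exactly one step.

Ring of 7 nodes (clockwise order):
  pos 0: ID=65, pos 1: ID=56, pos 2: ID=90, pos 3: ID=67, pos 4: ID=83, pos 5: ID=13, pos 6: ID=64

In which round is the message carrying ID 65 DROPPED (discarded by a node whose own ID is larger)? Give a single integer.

Answer: 2

Derivation:
Round 1: pos1(id56) recv 65: fwd; pos2(id90) recv 56: drop; pos3(id67) recv 90: fwd; pos4(id83) recv 67: drop; pos5(id13) recv 83: fwd; pos6(id64) recv 13: drop; pos0(id65) recv 64: drop
Round 2: pos2(id90) recv 65: drop; pos4(id83) recv 90: fwd; pos6(id64) recv 83: fwd
Round 3: pos5(id13) recv 90: fwd; pos0(id65) recv 83: fwd
Round 4: pos6(id64) recv 90: fwd; pos1(id56) recv 83: fwd
Round 5: pos0(id65) recv 90: fwd; pos2(id90) recv 83: drop
Round 6: pos1(id56) recv 90: fwd
Round 7: pos2(id90) recv 90: ELECTED
Message ID 65 originates at pos 0; dropped at pos 2 in round 2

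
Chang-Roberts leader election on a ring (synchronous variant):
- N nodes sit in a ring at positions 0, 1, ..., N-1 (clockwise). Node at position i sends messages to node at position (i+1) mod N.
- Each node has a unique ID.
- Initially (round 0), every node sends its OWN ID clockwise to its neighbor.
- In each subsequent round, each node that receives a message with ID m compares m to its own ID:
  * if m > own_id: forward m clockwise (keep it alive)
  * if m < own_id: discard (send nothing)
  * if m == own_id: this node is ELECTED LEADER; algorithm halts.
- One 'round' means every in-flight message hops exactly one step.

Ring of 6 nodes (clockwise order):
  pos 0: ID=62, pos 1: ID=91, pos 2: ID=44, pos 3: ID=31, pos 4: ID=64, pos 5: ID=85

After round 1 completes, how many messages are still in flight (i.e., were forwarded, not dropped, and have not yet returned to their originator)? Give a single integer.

Answer: 3

Derivation:
Round 1: pos1(id91) recv 62: drop; pos2(id44) recv 91: fwd; pos3(id31) recv 44: fwd; pos4(id64) recv 31: drop; pos5(id85) recv 64: drop; pos0(id62) recv 85: fwd
After round 1: 3 messages still in flight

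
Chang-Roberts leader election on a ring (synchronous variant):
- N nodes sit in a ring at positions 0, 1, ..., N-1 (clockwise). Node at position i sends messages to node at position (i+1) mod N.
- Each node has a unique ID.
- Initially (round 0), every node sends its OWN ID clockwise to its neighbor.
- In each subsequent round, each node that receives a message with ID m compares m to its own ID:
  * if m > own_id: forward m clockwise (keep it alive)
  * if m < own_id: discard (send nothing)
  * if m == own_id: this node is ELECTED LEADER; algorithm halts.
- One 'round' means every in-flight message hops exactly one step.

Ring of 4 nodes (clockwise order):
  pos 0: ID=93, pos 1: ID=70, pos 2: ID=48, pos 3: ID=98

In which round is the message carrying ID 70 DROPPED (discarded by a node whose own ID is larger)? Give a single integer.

Round 1: pos1(id70) recv 93: fwd; pos2(id48) recv 70: fwd; pos3(id98) recv 48: drop; pos0(id93) recv 98: fwd
Round 2: pos2(id48) recv 93: fwd; pos3(id98) recv 70: drop; pos1(id70) recv 98: fwd
Round 3: pos3(id98) recv 93: drop; pos2(id48) recv 98: fwd
Round 4: pos3(id98) recv 98: ELECTED
Message ID 70 originates at pos 1; dropped at pos 3 in round 2

Answer: 2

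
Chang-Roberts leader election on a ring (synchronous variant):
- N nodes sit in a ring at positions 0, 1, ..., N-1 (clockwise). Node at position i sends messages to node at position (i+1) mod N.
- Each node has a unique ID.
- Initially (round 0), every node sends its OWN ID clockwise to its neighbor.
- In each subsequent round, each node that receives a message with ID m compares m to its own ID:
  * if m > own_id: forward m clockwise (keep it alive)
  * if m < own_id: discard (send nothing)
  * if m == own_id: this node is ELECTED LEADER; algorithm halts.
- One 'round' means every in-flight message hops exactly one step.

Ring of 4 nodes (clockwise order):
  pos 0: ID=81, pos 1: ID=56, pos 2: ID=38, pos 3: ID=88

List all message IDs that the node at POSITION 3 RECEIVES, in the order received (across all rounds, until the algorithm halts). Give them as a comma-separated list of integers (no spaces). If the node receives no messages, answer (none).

Answer: 38,56,81,88

Derivation:
Round 1: pos1(id56) recv 81: fwd; pos2(id38) recv 56: fwd; pos3(id88) recv 38: drop; pos0(id81) recv 88: fwd
Round 2: pos2(id38) recv 81: fwd; pos3(id88) recv 56: drop; pos1(id56) recv 88: fwd
Round 3: pos3(id88) recv 81: drop; pos2(id38) recv 88: fwd
Round 4: pos3(id88) recv 88: ELECTED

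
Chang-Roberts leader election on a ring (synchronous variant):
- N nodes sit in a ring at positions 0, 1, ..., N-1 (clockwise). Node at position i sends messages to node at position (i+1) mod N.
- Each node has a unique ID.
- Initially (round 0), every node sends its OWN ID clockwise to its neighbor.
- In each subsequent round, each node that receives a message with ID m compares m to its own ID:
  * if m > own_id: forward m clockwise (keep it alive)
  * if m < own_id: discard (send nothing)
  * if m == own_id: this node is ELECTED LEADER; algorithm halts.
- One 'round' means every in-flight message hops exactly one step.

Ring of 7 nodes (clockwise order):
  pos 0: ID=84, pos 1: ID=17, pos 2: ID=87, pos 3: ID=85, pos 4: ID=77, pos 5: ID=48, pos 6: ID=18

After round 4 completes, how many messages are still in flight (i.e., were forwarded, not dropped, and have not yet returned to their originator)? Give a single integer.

Answer: 2

Derivation:
Round 1: pos1(id17) recv 84: fwd; pos2(id87) recv 17: drop; pos3(id85) recv 87: fwd; pos4(id77) recv 85: fwd; pos5(id48) recv 77: fwd; pos6(id18) recv 48: fwd; pos0(id84) recv 18: drop
Round 2: pos2(id87) recv 84: drop; pos4(id77) recv 87: fwd; pos5(id48) recv 85: fwd; pos6(id18) recv 77: fwd; pos0(id84) recv 48: drop
Round 3: pos5(id48) recv 87: fwd; pos6(id18) recv 85: fwd; pos0(id84) recv 77: drop
Round 4: pos6(id18) recv 87: fwd; pos0(id84) recv 85: fwd
After round 4: 2 messages still in flight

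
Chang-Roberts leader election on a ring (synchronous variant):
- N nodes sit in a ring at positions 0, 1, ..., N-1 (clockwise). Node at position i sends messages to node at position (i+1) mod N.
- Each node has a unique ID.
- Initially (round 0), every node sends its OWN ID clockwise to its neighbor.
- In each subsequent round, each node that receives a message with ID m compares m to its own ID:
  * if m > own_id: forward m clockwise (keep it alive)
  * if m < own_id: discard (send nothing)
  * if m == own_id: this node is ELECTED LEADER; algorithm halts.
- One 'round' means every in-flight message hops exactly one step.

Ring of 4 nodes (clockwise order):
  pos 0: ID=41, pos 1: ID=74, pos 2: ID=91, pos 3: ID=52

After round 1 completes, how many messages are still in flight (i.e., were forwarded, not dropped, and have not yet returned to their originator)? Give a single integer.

Round 1: pos1(id74) recv 41: drop; pos2(id91) recv 74: drop; pos3(id52) recv 91: fwd; pos0(id41) recv 52: fwd
After round 1: 2 messages still in flight

Answer: 2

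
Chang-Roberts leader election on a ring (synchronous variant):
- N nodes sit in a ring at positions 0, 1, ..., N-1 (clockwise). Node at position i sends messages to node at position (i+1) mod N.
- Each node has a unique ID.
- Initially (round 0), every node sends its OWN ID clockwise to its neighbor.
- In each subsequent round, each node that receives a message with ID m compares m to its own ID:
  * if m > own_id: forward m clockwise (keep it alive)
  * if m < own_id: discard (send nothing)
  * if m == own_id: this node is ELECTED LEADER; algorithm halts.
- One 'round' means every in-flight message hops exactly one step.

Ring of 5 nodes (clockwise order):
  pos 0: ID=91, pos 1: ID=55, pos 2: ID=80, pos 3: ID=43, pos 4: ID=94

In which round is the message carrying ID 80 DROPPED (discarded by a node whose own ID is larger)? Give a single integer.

Round 1: pos1(id55) recv 91: fwd; pos2(id80) recv 55: drop; pos3(id43) recv 80: fwd; pos4(id94) recv 43: drop; pos0(id91) recv 94: fwd
Round 2: pos2(id80) recv 91: fwd; pos4(id94) recv 80: drop; pos1(id55) recv 94: fwd
Round 3: pos3(id43) recv 91: fwd; pos2(id80) recv 94: fwd
Round 4: pos4(id94) recv 91: drop; pos3(id43) recv 94: fwd
Round 5: pos4(id94) recv 94: ELECTED
Message ID 80 originates at pos 2; dropped at pos 4 in round 2

Answer: 2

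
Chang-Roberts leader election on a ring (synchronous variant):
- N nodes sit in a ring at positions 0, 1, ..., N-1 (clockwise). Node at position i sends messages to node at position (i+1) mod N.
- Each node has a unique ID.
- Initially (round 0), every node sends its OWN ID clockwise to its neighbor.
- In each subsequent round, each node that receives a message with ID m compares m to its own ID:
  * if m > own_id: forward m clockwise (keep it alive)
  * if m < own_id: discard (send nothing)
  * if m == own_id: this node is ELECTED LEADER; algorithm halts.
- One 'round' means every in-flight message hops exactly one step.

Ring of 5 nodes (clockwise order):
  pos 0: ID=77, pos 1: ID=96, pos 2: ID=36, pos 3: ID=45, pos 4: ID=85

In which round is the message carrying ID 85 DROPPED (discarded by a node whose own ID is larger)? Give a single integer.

Round 1: pos1(id96) recv 77: drop; pos2(id36) recv 96: fwd; pos3(id45) recv 36: drop; pos4(id85) recv 45: drop; pos0(id77) recv 85: fwd
Round 2: pos3(id45) recv 96: fwd; pos1(id96) recv 85: drop
Round 3: pos4(id85) recv 96: fwd
Round 4: pos0(id77) recv 96: fwd
Round 5: pos1(id96) recv 96: ELECTED
Message ID 85 originates at pos 4; dropped at pos 1 in round 2

Answer: 2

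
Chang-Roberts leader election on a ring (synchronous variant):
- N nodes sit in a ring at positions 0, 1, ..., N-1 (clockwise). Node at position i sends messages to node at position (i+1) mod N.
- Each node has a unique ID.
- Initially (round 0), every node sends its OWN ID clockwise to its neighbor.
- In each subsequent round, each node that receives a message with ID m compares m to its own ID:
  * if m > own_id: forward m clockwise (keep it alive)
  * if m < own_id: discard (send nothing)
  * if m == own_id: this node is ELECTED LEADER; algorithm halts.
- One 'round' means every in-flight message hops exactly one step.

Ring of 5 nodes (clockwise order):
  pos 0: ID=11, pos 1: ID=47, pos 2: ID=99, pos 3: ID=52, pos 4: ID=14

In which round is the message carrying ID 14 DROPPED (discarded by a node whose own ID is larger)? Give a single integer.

Answer: 2

Derivation:
Round 1: pos1(id47) recv 11: drop; pos2(id99) recv 47: drop; pos3(id52) recv 99: fwd; pos4(id14) recv 52: fwd; pos0(id11) recv 14: fwd
Round 2: pos4(id14) recv 99: fwd; pos0(id11) recv 52: fwd; pos1(id47) recv 14: drop
Round 3: pos0(id11) recv 99: fwd; pos1(id47) recv 52: fwd
Round 4: pos1(id47) recv 99: fwd; pos2(id99) recv 52: drop
Round 5: pos2(id99) recv 99: ELECTED
Message ID 14 originates at pos 4; dropped at pos 1 in round 2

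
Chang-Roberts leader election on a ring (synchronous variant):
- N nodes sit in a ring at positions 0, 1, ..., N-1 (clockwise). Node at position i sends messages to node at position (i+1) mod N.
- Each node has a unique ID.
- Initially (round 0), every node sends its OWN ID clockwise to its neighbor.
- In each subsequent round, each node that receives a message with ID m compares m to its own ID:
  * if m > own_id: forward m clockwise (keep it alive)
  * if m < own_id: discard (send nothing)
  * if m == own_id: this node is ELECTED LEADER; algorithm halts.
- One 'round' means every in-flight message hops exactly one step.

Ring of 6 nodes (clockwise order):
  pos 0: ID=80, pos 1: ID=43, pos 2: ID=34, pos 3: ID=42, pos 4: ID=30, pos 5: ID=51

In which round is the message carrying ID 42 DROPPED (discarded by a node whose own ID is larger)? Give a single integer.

Answer: 2

Derivation:
Round 1: pos1(id43) recv 80: fwd; pos2(id34) recv 43: fwd; pos3(id42) recv 34: drop; pos4(id30) recv 42: fwd; pos5(id51) recv 30: drop; pos0(id80) recv 51: drop
Round 2: pos2(id34) recv 80: fwd; pos3(id42) recv 43: fwd; pos5(id51) recv 42: drop
Round 3: pos3(id42) recv 80: fwd; pos4(id30) recv 43: fwd
Round 4: pos4(id30) recv 80: fwd; pos5(id51) recv 43: drop
Round 5: pos5(id51) recv 80: fwd
Round 6: pos0(id80) recv 80: ELECTED
Message ID 42 originates at pos 3; dropped at pos 5 in round 2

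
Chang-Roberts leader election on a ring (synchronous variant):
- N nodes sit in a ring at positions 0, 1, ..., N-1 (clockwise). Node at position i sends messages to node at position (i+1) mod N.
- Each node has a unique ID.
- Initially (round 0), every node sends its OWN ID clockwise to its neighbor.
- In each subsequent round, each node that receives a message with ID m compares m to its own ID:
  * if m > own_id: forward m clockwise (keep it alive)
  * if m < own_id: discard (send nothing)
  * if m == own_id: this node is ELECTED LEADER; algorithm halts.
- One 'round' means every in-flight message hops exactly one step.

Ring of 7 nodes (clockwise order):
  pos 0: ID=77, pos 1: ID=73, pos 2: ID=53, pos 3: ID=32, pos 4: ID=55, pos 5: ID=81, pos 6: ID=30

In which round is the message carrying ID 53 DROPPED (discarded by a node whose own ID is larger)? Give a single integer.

Round 1: pos1(id73) recv 77: fwd; pos2(id53) recv 73: fwd; pos3(id32) recv 53: fwd; pos4(id55) recv 32: drop; pos5(id81) recv 55: drop; pos6(id30) recv 81: fwd; pos0(id77) recv 30: drop
Round 2: pos2(id53) recv 77: fwd; pos3(id32) recv 73: fwd; pos4(id55) recv 53: drop; pos0(id77) recv 81: fwd
Round 3: pos3(id32) recv 77: fwd; pos4(id55) recv 73: fwd; pos1(id73) recv 81: fwd
Round 4: pos4(id55) recv 77: fwd; pos5(id81) recv 73: drop; pos2(id53) recv 81: fwd
Round 5: pos5(id81) recv 77: drop; pos3(id32) recv 81: fwd
Round 6: pos4(id55) recv 81: fwd
Round 7: pos5(id81) recv 81: ELECTED
Message ID 53 originates at pos 2; dropped at pos 4 in round 2

Answer: 2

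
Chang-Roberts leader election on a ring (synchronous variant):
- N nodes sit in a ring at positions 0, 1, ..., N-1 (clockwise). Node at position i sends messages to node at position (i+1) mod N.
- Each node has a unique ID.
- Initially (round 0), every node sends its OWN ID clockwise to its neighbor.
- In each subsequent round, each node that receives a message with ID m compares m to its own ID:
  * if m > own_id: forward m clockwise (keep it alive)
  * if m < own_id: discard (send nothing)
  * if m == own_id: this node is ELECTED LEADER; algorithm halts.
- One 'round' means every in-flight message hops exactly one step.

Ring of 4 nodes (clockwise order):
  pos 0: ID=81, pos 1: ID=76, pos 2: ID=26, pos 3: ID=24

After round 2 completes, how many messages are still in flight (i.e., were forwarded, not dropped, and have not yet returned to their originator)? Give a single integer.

Round 1: pos1(id76) recv 81: fwd; pos2(id26) recv 76: fwd; pos3(id24) recv 26: fwd; pos0(id81) recv 24: drop
Round 2: pos2(id26) recv 81: fwd; pos3(id24) recv 76: fwd; pos0(id81) recv 26: drop
After round 2: 2 messages still in flight

Answer: 2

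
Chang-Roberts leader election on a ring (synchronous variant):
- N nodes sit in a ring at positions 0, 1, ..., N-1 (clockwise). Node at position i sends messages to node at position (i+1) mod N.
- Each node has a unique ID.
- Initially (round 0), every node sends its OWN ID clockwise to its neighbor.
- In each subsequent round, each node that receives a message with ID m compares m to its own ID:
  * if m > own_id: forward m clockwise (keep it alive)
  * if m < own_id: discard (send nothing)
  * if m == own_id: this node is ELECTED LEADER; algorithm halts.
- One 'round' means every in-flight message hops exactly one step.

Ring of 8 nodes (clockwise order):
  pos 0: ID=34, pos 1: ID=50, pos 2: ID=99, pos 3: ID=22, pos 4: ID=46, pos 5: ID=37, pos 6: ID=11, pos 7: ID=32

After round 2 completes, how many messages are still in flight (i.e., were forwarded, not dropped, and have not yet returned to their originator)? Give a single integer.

Answer: 3

Derivation:
Round 1: pos1(id50) recv 34: drop; pos2(id99) recv 50: drop; pos3(id22) recv 99: fwd; pos4(id46) recv 22: drop; pos5(id37) recv 46: fwd; pos6(id11) recv 37: fwd; pos7(id32) recv 11: drop; pos0(id34) recv 32: drop
Round 2: pos4(id46) recv 99: fwd; pos6(id11) recv 46: fwd; pos7(id32) recv 37: fwd
After round 2: 3 messages still in flight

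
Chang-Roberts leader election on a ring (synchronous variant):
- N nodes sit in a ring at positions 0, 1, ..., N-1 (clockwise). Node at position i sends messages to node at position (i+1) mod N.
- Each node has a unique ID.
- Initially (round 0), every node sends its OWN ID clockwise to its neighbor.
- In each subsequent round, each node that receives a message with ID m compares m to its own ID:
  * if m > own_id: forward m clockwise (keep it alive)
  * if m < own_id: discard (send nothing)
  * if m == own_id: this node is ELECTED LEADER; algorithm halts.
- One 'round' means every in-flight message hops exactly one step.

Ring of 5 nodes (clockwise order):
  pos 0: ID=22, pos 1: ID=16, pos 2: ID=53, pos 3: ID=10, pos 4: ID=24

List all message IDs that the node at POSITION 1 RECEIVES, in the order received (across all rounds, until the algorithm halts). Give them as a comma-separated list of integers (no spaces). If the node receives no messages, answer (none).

Answer: 22,24,53

Derivation:
Round 1: pos1(id16) recv 22: fwd; pos2(id53) recv 16: drop; pos3(id10) recv 53: fwd; pos4(id24) recv 10: drop; pos0(id22) recv 24: fwd
Round 2: pos2(id53) recv 22: drop; pos4(id24) recv 53: fwd; pos1(id16) recv 24: fwd
Round 3: pos0(id22) recv 53: fwd; pos2(id53) recv 24: drop
Round 4: pos1(id16) recv 53: fwd
Round 5: pos2(id53) recv 53: ELECTED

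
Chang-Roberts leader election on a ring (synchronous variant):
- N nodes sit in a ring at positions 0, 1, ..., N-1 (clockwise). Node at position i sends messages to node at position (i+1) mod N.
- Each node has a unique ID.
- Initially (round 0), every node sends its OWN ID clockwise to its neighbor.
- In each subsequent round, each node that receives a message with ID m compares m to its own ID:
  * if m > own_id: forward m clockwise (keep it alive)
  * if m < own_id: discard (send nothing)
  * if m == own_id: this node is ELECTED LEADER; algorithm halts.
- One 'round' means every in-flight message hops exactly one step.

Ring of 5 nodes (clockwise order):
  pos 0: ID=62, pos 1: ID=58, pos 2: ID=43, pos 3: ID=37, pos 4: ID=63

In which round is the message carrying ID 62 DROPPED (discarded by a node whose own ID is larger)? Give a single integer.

Round 1: pos1(id58) recv 62: fwd; pos2(id43) recv 58: fwd; pos3(id37) recv 43: fwd; pos4(id63) recv 37: drop; pos0(id62) recv 63: fwd
Round 2: pos2(id43) recv 62: fwd; pos3(id37) recv 58: fwd; pos4(id63) recv 43: drop; pos1(id58) recv 63: fwd
Round 3: pos3(id37) recv 62: fwd; pos4(id63) recv 58: drop; pos2(id43) recv 63: fwd
Round 4: pos4(id63) recv 62: drop; pos3(id37) recv 63: fwd
Round 5: pos4(id63) recv 63: ELECTED
Message ID 62 originates at pos 0; dropped at pos 4 in round 4

Answer: 4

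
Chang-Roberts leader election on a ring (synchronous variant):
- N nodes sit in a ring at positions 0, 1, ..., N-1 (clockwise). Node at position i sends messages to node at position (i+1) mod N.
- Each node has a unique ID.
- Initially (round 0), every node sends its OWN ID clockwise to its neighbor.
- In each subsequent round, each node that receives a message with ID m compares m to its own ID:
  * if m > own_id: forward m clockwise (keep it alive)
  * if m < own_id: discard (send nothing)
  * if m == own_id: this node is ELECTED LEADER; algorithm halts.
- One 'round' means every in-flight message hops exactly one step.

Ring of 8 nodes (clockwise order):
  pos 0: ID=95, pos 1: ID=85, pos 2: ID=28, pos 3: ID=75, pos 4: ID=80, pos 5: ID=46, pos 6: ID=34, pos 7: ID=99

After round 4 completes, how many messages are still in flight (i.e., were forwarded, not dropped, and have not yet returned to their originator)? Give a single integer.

Answer: 3

Derivation:
Round 1: pos1(id85) recv 95: fwd; pos2(id28) recv 85: fwd; pos3(id75) recv 28: drop; pos4(id80) recv 75: drop; pos5(id46) recv 80: fwd; pos6(id34) recv 46: fwd; pos7(id99) recv 34: drop; pos0(id95) recv 99: fwd
Round 2: pos2(id28) recv 95: fwd; pos3(id75) recv 85: fwd; pos6(id34) recv 80: fwd; pos7(id99) recv 46: drop; pos1(id85) recv 99: fwd
Round 3: pos3(id75) recv 95: fwd; pos4(id80) recv 85: fwd; pos7(id99) recv 80: drop; pos2(id28) recv 99: fwd
Round 4: pos4(id80) recv 95: fwd; pos5(id46) recv 85: fwd; pos3(id75) recv 99: fwd
After round 4: 3 messages still in flight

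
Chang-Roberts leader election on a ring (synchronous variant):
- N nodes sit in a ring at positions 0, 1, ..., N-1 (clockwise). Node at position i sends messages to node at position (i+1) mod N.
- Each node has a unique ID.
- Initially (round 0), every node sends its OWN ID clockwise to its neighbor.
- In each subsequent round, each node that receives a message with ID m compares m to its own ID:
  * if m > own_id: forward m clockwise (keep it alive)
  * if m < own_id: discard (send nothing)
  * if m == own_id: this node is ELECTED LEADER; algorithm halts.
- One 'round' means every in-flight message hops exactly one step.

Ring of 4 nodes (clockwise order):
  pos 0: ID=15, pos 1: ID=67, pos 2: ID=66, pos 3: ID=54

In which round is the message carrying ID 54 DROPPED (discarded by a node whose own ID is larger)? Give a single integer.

Answer: 2

Derivation:
Round 1: pos1(id67) recv 15: drop; pos2(id66) recv 67: fwd; pos3(id54) recv 66: fwd; pos0(id15) recv 54: fwd
Round 2: pos3(id54) recv 67: fwd; pos0(id15) recv 66: fwd; pos1(id67) recv 54: drop
Round 3: pos0(id15) recv 67: fwd; pos1(id67) recv 66: drop
Round 4: pos1(id67) recv 67: ELECTED
Message ID 54 originates at pos 3; dropped at pos 1 in round 2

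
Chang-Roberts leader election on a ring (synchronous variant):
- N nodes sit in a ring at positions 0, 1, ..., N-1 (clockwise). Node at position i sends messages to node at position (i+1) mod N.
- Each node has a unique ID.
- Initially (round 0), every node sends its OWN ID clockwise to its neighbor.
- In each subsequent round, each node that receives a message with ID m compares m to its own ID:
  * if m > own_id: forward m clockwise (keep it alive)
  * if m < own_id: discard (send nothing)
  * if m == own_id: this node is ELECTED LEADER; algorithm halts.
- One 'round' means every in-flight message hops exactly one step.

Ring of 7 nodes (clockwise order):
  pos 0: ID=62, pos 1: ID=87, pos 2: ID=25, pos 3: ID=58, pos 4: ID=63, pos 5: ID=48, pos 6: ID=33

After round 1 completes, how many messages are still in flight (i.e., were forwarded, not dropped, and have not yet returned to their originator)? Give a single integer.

Round 1: pos1(id87) recv 62: drop; pos2(id25) recv 87: fwd; pos3(id58) recv 25: drop; pos4(id63) recv 58: drop; pos5(id48) recv 63: fwd; pos6(id33) recv 48: fwd; pos0(id62) recv 33: drop
After round 1: 3 messages still in flight

Answer: 3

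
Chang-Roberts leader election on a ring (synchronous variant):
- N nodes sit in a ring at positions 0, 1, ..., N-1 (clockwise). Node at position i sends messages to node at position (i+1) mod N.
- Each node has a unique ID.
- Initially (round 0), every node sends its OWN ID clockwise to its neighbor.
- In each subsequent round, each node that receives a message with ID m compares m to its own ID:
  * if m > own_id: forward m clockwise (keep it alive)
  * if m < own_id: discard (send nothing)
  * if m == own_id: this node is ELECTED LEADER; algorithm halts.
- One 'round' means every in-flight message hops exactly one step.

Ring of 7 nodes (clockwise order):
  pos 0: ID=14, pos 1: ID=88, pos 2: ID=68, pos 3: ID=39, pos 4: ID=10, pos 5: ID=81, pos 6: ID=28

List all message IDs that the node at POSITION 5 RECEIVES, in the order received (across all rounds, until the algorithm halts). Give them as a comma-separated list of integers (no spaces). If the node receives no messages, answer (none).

Round 1: pos1(id88) recv 14: drop; pos2(id68) recv 88: fwd; pos3(id39) recv 68: fwd; pos4(id10) recv 39: fwd; pos5(id81) recv 10: drop; pos6(id28) recv 81: fwd; pos0(id14) recv 28: fwd
Round 2: pos3(id39) recv 88: fwd; pos4(id10) recv 68: fwd; pos5(id81) recv 39: drop; pos0(id14) recv 81: fwd; pos1(id88) recv 28: drop
Round 3: pos4(id10) recv 88: fwd; pos5(id81) recv 68: drop; pos1(id88) recv 81: drop
Round 4: pos5(id81) recv 88: fwd
Round 5: pos6(id28) recv 88: fwd
Round 6: pos0(id14) recv 88: fwd
Round 7: pos1(id88) recv 88: ELECTED

Answer: 10,39,68,88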